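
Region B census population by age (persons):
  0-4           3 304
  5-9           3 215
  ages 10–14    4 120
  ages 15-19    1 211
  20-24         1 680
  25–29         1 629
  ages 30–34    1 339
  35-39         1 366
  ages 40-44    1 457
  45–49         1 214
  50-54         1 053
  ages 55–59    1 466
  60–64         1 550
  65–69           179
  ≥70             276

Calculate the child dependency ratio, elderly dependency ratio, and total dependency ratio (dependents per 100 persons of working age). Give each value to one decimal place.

Youth dependency ratio: 76.2
Old-age dependency ratio: 3.3
Total dependency ratio: 79.4

0–14: 3 304 + 3 215 + 4 120 = 10 639
15–64: 1 211 + 1 680 + 1 629 + 1 339 + 1 366 + 1 457 + 1 214 + 1 053 + 1 466 + 1 550 = 13 965
65+: 179 + 276 = 455
Youth dependency ratio = 10 639 / 13 965 × 100 = 76.2
Old-age dependency ratio = 455 / 13 965 × 100 = 3.3
Total dependency ratio = (10 639 + 455) / 13 965 × 100 = 11 094 / 13 965 × 100 = 79.4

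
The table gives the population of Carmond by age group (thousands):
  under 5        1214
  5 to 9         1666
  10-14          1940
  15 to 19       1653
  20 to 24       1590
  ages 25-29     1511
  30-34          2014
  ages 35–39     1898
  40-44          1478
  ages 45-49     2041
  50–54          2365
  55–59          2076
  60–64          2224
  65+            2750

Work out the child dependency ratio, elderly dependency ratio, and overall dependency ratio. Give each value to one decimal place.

0–14: 1214 + 1666 + 1940 = 4820
15–64: 1653 + 1590 + 1511 + 2014 + 1898 + 1478 + 2041 + 2365 + 2076 + 2224 = 18850
65+: 2750
Youth dependency ratio = 4820 / 18850 × 100 = 25.6
Old-age dependency ratio = 2750 / 18850 × 100 = 14.6
Total dependency ratio = (4820 + 2750) / 18850 × 100 = 7570 / 18850 × 100 = 40.2

Youth dependency ratio: 25.6
Old-age dependency ratio: 14.6
Total dependency ratio: 40.2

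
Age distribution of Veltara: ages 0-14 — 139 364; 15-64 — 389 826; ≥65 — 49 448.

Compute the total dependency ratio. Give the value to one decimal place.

Total dependency ratio = (139 364 + 49 448) / 389 826 × 100 = 188 812 / 389 826 × 100 = 48.4

Total dependency ratio: 48.4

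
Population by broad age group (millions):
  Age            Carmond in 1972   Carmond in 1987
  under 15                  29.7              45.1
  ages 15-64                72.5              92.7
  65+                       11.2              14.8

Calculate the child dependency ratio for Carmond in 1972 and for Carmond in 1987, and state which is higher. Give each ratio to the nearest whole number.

Carmond in 1972: 29.7 / 72.5 × 100 = 41
Carmond in 1987: 45.1 / 92.7 × 100 = 49

Carmond in 1972: 41
Carmond in 1987: 49
Higher: Carmond in 1987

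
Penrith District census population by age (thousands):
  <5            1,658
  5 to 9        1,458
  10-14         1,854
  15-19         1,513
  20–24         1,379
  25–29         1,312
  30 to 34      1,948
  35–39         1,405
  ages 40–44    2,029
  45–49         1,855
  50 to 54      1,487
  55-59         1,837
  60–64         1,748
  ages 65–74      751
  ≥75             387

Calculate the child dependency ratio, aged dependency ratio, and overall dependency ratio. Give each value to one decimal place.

0–14: 1,658 + 1,458 + 1,854 = 4,970
15–64: 1,513 + 1,379 + 1,312 + 1,948 + 1,405 + 2,029 + 1,855 + 1,487 + 1,837 + 1,748 = 16,513
65+: 751 + 387 = 1,138
Youth dependency ratio = 4,970 / 16,513 × 100 = 30.1
Old-age dependency ratio = 1,138 / 16,513 × 100 = 6.9
Total dependency ratio = (4,970 + 1,138) / 16,513 × 100 = 6,108 / 16,513 × 100 = 37.0

Youth dependency ratio: 30.1
Old-age dependency ratio: 6.9
Total dependency ratio: 37.0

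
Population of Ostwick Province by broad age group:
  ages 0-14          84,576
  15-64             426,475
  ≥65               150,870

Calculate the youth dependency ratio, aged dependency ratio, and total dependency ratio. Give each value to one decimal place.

Youth dependency ratio = 84,576 / 426,475 × 100 = 19.8
Old-age dependency ratio = 150,870 / 426,475 × 100 = 35.4
Total dependency ratio = (84,576 + 150,870) / 426,475 × 100 = 235,446 / 426,475 × 100 = 55.2

Youth dependency ratio: 19.8
Old-age dependency ratio: 35.4
Total dependency ratio: 55.2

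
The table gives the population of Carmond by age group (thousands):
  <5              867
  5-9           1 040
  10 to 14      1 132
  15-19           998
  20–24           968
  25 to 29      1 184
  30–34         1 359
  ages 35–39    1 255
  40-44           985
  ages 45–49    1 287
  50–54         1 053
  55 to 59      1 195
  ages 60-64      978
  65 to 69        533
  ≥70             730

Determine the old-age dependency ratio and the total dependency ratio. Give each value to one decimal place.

0–14: 867 + 1 040 + 1 132 = 3 039
15–64: 998 + 968 + 1 184 + 1 359 + 1 255 + 985 + 1 287 + 1 053 + 1 195 + 978 = 11 262
65+: 533 + 730 = 1 263
Old-age dependency ratio = 1 263 / 11 262 × 100 = 11.2
Total dependency ratio = (3 039 + 1 263) / 11 262 × 100 = 4 302 / 11 262 × 100 = 38.2

Old-age dependency ratio: 11.2
Total dependency ratio: 38.2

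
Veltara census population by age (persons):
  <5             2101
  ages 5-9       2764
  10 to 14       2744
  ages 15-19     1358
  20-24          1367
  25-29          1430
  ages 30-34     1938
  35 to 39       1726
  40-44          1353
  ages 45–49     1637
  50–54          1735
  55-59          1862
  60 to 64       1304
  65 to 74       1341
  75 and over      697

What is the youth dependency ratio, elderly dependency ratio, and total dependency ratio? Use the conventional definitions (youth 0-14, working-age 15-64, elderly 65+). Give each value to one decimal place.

0–14: 2101 + 2764 + 2744 = 7609
15–64: 1358 + 1367 + 1430 + 1938 + 1726 + 1353 + 1637 + 1735 + 1862 + 1304 = 15710
65+: 1341 + 697 = 2038
Youth dependency ratio = 7609 / 15710 × 100 = 48.4
Old-age dependency ratio = 2038 / 15710 × 100 = 13.0
Total dependency ratio = (7609 + 2038) / 15710 × 100 = 9647 / 15710 × 100 = 61.4

Youth dependency ratio: 48.4
Old-age dependency ratio: 13.0
Total dependency ratio: 61.4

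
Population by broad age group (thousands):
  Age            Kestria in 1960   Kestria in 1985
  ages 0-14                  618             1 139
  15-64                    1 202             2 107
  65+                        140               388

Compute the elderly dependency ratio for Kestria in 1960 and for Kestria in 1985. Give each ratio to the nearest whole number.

Kestria in 1960: 12
Kestria in 1985: 18

Kestria in 1960: 140 / 1 202 × 100 = 12
Kestria in 1985: 388 / 2 107 × 100 = 18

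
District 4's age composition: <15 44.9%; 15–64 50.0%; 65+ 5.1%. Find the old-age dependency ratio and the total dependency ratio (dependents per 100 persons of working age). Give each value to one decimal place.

Old-age dependency ratio: 10.2
Total dependency ratio: 100.0

Old-age dependency ratio = 5.1 / 50.0 × 100 = 10.2
Total dependency ratio = (44.9 + 5.1) / 50.0 × 100 = 50.0 / 50.0 × 100 = 100.0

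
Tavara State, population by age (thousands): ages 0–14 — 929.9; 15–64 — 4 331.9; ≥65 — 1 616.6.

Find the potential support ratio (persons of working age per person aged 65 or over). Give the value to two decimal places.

Potential support ratio: 2.68

Potential support ratio = 4 331.9 / 1 616.6 = 2.68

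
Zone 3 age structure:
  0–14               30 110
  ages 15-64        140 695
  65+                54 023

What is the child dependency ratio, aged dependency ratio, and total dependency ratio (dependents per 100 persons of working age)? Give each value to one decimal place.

Youth dependency ratio: 21.4
Old-age dependency ratio: 38.4
Total dependency ratio: 59.8

Youth dependency ratio = 30 110 / 140 695 × 100 = 21.4
Old-age dependency ratio = 54 023 / 140 695 × 100 = 38.4
Total dependency ratio = (30 110 + 54 023) / 140 695 × 100 = 84 133 / 140 695 × 100 = 59.8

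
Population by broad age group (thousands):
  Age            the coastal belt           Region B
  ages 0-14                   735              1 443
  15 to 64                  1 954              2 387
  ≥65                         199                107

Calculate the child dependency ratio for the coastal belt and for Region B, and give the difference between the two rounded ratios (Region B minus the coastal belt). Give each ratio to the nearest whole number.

the coastal belt: 38
Region B: 60
Difference: +22

the coastal belt: 735 / 1 954 × 100 = 38
Region B: 1 443 / 2 387 × 100 = 60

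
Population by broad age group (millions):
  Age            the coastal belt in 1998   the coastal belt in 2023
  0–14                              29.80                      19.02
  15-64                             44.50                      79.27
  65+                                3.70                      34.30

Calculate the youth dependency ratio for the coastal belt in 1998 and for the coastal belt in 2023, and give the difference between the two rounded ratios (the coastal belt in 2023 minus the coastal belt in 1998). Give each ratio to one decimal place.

the coastal belt in 1998: 29.80 / 44.50 × 100 = 67.0
the coastal belt in 2023: 19.02 / 79.27 × 100 = 24.0

the coastal belt in 1998: 67.0
the coastal belt in 2023: 24.0
Difference: -43.0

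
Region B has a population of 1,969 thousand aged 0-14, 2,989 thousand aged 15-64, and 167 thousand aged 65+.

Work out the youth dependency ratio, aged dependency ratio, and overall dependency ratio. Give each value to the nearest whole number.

Youth dependency ratio = 1,969 / 2,989 × 100 = 66
Old-age dependency ratio = 167 / 2,989 × 100 = 6
Total dependency ratio = (1,969 + 167) / 2,989 × 100 = 2,136 / 2,989 × 100 = 71

Youth dependency ratio: 66
Old-age dependency ratio: 6
Total dependency ratio: 71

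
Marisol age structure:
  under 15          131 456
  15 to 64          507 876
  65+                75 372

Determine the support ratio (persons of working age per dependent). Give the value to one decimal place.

Support ratio: 2.5

Support ratio = 507 876 / (131 456 + 75 372) = 507 876 / 206 828 = 2.5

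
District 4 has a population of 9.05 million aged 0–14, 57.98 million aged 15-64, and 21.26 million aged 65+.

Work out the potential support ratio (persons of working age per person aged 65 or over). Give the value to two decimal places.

Potential support ratio: 2.73

Potential support ratio = 57.98 / 21.26 = 2.73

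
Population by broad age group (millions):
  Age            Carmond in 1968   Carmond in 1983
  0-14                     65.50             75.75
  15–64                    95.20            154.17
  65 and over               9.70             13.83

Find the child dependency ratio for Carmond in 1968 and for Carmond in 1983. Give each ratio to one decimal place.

Carmond in 1968: 68.8
Carmond in 1983: 49.1

Carmond in 1968: 65.50 / 95.20 × 100 = 68.8
Carmond in 1983: 75.75 / 154.17 × 100 = 49.1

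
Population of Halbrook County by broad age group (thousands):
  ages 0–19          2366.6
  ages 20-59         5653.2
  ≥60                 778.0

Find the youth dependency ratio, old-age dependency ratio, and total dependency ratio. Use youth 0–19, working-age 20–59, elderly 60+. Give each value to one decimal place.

Youth dependency ratio = 2366.6 / 5653.2 × 100 = 41.9
Old-age dependency ratio = 778.0 / 5653.2 × 100 = 13.8
Total dependency ratio = (2366.6 + 778.0) / 5653.2 × 100 = 3144.6 / 5653.2 × 100 = 55.6

Youth dependency ratio: 41.9
Old-age dependency ratio: 13.8
Total dependency ratio: 55.6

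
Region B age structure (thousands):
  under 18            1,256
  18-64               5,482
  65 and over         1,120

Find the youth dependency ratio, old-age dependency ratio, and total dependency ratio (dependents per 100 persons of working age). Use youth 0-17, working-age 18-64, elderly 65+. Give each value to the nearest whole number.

Youth dependency ratio = 1,256 / 5,482 × 100 = 23
Old-age dependency ratio = 1,120 / 5,482 × 100 = 20
Total dependency ratio = (1,256 + 1,120) / 5,482 × 100 = 2,376 / 5,482 × 100 = 43

Youth dependency ratio: 23
Old-age dependency ratio: 20
Total dependency ratio: 43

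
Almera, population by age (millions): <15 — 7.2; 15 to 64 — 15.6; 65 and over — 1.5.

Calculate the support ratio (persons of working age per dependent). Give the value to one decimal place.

Support ratio = 15.6 / (7.2 + 1.5) = 15.6 / 8.7 = 1.8

Support ratio: 1.8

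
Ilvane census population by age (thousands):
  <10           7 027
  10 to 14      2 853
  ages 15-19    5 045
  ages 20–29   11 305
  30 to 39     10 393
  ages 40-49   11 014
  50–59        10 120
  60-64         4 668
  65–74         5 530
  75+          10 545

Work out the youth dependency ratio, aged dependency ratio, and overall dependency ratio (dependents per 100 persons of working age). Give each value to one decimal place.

0–14: 7 027 + 2 853 = 9 880
15–64: 5 045 + 11 305 + 10 393 + 11 014 + 10 120 + 4 668 = 52 545
65+: 5 530 + 10 545 = 16 075
Youth dependency ratio = 9 880 / 52 545 × 100 = 18.8
Old-age dependency ratio = 16 075 / 52 545 × 100 = 30.6
Total dependency ratio = (9 880 + 16 075) / 52 545 × 100 = 25 955 / 52 545 × 100 = 49.4

Youth dependency ratio: 18.8
Old-age dependency ratio: 30.6
Total dependency ratio: 49.4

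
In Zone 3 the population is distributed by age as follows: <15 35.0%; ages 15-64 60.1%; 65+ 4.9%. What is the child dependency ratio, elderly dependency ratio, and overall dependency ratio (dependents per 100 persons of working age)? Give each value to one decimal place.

Youth dependency ratio = 35.0 / 60.1 × 100 = 58.2
Old-age dependency ratio = 4.9 / 60.1 × 100 = 8.2
Total dependency ratio = (35.0 + 4.9) / 60.1 × 100 = 39.9 / 60.1 × 100 = 66.4

Youth dependency ratio: 58.2
Old-age dependency ratio: 8.2
Total dependency ratio: 66.4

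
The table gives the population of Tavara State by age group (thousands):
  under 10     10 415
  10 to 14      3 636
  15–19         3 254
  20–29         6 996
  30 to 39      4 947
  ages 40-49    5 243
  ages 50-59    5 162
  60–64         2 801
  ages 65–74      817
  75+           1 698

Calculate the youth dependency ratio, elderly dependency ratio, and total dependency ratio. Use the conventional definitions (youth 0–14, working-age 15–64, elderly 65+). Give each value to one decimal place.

Youth dependency ratio: 49.5
Old-age dependency ratio: 8.9
Total dependency ratio: 58.3

0–14: 10 415 + 3 636 = 14 051
15–64: 3 254 + 6 996 + 4 947 + 5 243 + 5 162 + 2 801 = 28 403
65+: 817 + 1 698 = 2 515
Youth dependency ratio = 14 051 / 28 403 × 100 = 49.5
Old-age dependency ratio = 2 515 / 28 403 × 100 = 8.9
Total dependency ratio = (14 051 + 2 515) / 28 403 × 100 = 16 566 / 28 403 × 100 = 58.3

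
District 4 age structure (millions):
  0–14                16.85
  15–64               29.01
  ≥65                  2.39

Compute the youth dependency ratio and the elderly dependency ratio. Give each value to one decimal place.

Youth dependency ratio = 16.85 / 29.01 × 100 = 58.1
Old-age dependency ratio = 2.39 / 29.01 × 100 = 8.2

Youth dependency ratio: 58.1
Old-age dependency ratio: 8.2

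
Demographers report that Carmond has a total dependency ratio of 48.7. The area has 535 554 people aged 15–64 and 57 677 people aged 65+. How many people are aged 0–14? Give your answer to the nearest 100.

Total dependency ratio = (youth + elderly) / working-age × 100
48.7 = (Y + 57 677) / 535 554 × 100
⇒ 203 100

Aged 0–14: 203 100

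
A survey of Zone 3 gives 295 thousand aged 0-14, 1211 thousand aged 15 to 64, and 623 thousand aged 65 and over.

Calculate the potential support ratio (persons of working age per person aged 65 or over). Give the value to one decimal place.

Potential support ratio = 1211 / 623 = 1.9

Potential support ratio: 1.9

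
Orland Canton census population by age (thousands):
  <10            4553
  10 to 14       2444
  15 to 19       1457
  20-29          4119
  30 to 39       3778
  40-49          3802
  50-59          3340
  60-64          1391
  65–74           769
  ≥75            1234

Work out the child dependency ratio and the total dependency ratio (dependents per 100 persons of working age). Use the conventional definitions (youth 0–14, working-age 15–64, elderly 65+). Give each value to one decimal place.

0–14: 4553 + 2444 = 6997
15–64: 1457 + 4119 + 3778 + 3802 + 3340 + 1391 = 17887
65+: 769 + 1234 = 2003
Youth dependency ratio = 6997 / 17887 × 100 = 39.1
Total dependency ratio = (6997 + 2003) / 17887 × 100 = 9000 / 17887 × 100 = 50.3

Youth dependency ratio: 39.1
Total dependency ratio: 50.3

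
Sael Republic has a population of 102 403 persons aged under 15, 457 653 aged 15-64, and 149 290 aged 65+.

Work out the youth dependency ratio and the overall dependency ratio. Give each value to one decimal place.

Youth dependency ratio: 22.4
Total dependency ratio: 55.0

Youth dependency ratio = 102 403 / 457 653 × 100 = 22.4
Total dependency ratio = (102 403 + 149 290) / 457 653 × 100 = 251 693 / 457 653 × 100 = 55.0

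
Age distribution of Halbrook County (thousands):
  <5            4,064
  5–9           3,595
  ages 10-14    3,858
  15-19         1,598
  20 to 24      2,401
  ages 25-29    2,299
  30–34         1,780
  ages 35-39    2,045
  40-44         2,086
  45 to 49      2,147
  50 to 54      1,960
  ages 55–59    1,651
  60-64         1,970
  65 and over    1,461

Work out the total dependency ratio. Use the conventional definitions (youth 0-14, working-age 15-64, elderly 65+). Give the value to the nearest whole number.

Total dependency ratio: 65

0–14: 4,064 + 3,595 + 3,858 = 11,517
15–64: 1,598 + 2,401 + 2,299 + 1,780 + 2,045 + 2,086 + 2,147 + 1,960 + 1,651 + 1,970 = 19,937
65+: 1,461
Total dependency ratio = (11,517 + 1,461) / 19,937 × 100 = 12,978 / 19,937 × 100 = 65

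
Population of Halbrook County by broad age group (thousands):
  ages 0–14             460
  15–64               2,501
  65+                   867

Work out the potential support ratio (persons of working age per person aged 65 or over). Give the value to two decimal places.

Potential support ratio: 2.88

Potential support ratio = 2,501 / 867 = 2.88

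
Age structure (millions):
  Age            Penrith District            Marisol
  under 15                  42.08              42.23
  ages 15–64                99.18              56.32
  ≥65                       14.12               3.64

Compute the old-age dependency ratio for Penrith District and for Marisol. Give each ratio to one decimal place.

Penrith District: 14.2
Marisol: 6.5

Penrith District: 14.12 / 99.18 × 100 = 14.2
Marisol: 3.64 / 56.32 × 100 = 6.5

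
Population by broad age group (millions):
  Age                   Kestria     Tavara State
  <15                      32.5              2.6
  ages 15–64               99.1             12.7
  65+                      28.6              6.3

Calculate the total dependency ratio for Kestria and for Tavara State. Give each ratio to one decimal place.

Kestria: (32.5 + 28.6) / 99.1 × 100 = 61.1 / 99.1 × 100 = 61.7
Tavara State: (2.6 + 6.3) / 12.7 × 100 = 8.9 / 12.7 × 100 = 70.1

Kestria: 61.7
Tavara State: 70.1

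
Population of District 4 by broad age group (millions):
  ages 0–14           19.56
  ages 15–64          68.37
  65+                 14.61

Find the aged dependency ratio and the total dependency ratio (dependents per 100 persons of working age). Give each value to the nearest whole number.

Old-age dependency ratio: 21
Total dependency ratio: 50

Old-age dependency ratio = 14.61 / 68.37 × 100 = 21
Total dependency ratio = (19.56 + 14.61) / 68.37 × 100 = 34.17 / 68.37 × 100 = 50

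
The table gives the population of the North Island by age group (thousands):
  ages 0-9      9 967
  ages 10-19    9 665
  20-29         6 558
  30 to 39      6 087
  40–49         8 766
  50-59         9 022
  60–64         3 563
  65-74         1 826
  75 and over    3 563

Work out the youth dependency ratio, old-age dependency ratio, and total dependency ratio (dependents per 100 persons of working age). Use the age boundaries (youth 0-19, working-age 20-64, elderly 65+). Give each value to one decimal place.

Youth dependency ratio: 57.7
Old-age dependency ratio: 15.9
Total dependency ratio: 73.6

0–19: 9 967 + 9 665 = 19 632
20–64: 6 558 + 6 087 + 8 766 + 9 022 + 3 563 = 33 996
65+: 1 826 + 3 563 = 5 389
Youth dependency ratio = 19 632 / 33 996 × 100 = 57.7
Old-age dependency ratio = 5 389 / 33 996 × 100 = 15.9
Total dependency ratio = (19 632 + 5 389) / 33 996 × 100 = 25 021 / 33 996 × 100 = 73.6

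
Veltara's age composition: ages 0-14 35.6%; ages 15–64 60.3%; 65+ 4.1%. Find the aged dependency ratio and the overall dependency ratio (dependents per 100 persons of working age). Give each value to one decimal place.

Old-age dependency ratio = 4.1 / 60.3 × 100 = 6.8
Total dependency ratio = (35.6 + 4.1) / 60.3 × 100 = 39.7 / 60.3 × 100 = 65.8

Old-age dependency ratio: 6.8
Total dependency ratio: 65.8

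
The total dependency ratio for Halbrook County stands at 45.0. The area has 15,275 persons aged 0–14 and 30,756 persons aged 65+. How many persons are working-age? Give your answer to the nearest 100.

Working-age: 102,300

Total dependency ratio = (youth + elderly) / working-age × 100
45.0 = (15,275 + 30,756) / W × 100
⇒ 102,300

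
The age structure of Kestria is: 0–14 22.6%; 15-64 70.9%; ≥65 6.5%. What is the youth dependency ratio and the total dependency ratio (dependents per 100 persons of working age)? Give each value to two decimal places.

Youth dependency ratio: 31.88
Total dependency ratio: 41.04

Youth dependency ratio = 22.6 / 70.9 × 100 = 31.88
Total dependency ratio = (22.6 + 6.5) / 70.9 × 100 = 29.1 / 70.9 × 100 = 41.04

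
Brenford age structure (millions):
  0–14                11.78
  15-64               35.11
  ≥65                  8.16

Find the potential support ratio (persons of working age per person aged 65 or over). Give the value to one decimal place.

Potential support ratio: 4.3

Potential support ratio = 35.11 / 8.16 = 4.3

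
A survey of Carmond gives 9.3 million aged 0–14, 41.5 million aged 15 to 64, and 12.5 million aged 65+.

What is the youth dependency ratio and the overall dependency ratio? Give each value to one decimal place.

Youth dependency ratio: 22.4
Total dependency ratio: 52.5

Youth dependency ratio = 9.3 / 41.5 × 100 = 22.4
Total dependency ratio = (9.3 + 12.5) / 41.5 × 100 = 21.8 / 41.5 × 100 = 52.5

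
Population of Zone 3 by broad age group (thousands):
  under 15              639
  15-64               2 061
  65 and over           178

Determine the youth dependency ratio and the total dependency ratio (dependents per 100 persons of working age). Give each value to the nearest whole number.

Youth dependency ratio: 31
Total dependency ratio: 40

Youth dependency ratio = 639 / 2 061 × 100 = 31
Total dependency ratio = (639 + 178) / 2 061 × 100 = 817 / 2 061 × 100 = 40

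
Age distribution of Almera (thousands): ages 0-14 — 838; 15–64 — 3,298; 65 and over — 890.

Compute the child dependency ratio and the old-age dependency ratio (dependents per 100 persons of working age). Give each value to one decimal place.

Youth dependency ratio = 838 / 3,298 × 100 = 25.4
Old-age dependency ratio = 890 / 3,298 × 100 = 27.0

Youth dependency ratio: 25.4
Old-age dependency ratio: 27.0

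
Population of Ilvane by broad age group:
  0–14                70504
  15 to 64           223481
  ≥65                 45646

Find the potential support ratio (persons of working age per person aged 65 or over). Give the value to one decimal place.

Potential support ratio = 223481 / 45646 = 4.9

Potential support ratio: 4.9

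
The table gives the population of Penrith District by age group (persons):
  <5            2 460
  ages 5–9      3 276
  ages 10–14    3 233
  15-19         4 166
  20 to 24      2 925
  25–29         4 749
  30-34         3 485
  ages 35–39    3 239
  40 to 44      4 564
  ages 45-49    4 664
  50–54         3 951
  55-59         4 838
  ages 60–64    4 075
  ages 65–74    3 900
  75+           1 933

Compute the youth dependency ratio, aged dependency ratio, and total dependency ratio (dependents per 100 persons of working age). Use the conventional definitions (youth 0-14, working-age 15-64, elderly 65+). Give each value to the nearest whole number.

0–14: 2 460 + 3 276 + 3 233 = 8 969
15–64: 4 166 + 2 925 + 4 749 + 3 485 + 3 239 + 4 564 + 4 664 + 3 951 + 4 838 + 4 075 = 40 656
65+: 3 900 + 1 933 = 5 833
Youth dependency ratio = 8 969 / 40 656 × 100 = 22
Old-age dependency ratio = 5 833 / 40 656 × 100 = 14
Total dependency ratio = (8 969 + 5 833) / 40 656 × 100 = 14 802 / 40 656 × 100 = 36

Youth dependency ratio: 22
Old-age dependency ratio: 14
Total dependency ratio: 36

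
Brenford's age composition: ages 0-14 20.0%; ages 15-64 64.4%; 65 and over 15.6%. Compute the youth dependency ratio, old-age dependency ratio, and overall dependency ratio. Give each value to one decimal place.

Youth dependency ratio: 31.1
Old-age dependency ratio: 24.2
Total dependency ratio: 55.3

Youth dependency ratio = 20.0 / 64.4 × 100 = 31.1
Old-age dependency ratio = 15.6 / 64.4 × 100 = 24.2
Total dependency ratio = (20.0 + 15.6) / 64.4 × 100 = 35.6 / 64.4 × 100 = 55.3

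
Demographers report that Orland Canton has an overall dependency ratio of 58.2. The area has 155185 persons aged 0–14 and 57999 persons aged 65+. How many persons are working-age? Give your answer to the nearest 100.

Total dependency ratio = (youth + elderly) / working-age × 100
58.2 = (155185 + 57999) / W × 100
⇒ 366300

Working-age: 366300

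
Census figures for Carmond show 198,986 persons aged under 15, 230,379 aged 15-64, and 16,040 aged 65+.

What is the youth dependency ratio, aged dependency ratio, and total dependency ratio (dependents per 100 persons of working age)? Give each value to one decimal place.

Youth dependency ratio = 198,986 / 230,379 × 100 = 86.4
Old-age dependency ratio = 16,040 / 230,379 × 100 = 7.0
Total dependency ratio = (198,986 + 16,040) / 230,379 × 100 = 215,026 / 230,379 × 100 = 93.3

Youth dependency ratio: 86.4
Old-age dependency ratio: 7.0
Total dependency ratio: 93.3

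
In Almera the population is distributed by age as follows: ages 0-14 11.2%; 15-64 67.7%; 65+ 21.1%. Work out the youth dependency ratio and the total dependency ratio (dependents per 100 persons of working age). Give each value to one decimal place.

Youth dependency ratio = 11.2 / 67.7 × 100 = 16.5
Total dependency ratio = (11.2 + 21.1) / 67.7 × 100 = 32.3 / 67.7 × 100 = 47.7

Youth dependency ratio: 16.5
Total dependency ratio: 47.7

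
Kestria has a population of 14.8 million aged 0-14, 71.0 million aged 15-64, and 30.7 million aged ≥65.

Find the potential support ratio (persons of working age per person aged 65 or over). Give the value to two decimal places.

Potential support ratio = 71.0 / 30.7 = 2.31

Potential support ratio: 2.31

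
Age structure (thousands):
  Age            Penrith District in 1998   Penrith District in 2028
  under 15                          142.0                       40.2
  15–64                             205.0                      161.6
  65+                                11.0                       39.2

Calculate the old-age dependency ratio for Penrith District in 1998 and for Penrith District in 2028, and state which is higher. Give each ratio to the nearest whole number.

Penrith District in 1998: 11.0 / 205.0 × 100 = 5
Penrith District in 2028: 39.2 / 161.6 × 100 = 24

Penrith District in 1998: 5
Penrith District in 2028: 24
Higher: Penrith District in 2028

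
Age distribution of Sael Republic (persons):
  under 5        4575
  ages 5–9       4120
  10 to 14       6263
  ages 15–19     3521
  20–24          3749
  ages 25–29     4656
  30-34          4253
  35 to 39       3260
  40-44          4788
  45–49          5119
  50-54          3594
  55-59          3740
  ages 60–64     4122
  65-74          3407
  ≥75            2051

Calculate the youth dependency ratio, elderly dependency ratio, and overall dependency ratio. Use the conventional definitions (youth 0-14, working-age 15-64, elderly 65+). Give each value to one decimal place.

0–14: 4575 + 4120 + 6263 = 14958
15–64: 3521 + 3749 + 4656 + 4253 + 3260 + 4788 + 5119 + 3594 + 3740 + 4122 = 40802
65+: 3407 + 2051 = 5458
Youth dependency ratio = 14958 / 40802 × 100 = 36.7
Old-age dependency ratio = 5458 / 40802 × 100 = 13.4
Total dependency ratio = (14958 + 5458) / 40802 × 100 = 20416 / 40802 × 100 = 50.0

Youth dependency ratio: 36.7
Old-age dependency ratio: 13.4
Total dependency ratio: 50.0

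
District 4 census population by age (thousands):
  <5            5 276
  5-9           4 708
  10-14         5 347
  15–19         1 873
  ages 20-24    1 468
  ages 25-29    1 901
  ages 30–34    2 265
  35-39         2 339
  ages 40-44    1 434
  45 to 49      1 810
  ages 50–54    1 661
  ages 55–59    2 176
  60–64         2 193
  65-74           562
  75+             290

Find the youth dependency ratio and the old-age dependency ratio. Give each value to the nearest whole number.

0–14: 5 276 + 4 708 + 5 347 = 15 331
15–64: 1 873 + 1 468 + 1 901 + 2 265 + 2 339 + 1 434 + 1 810 + 1 661 + 2 176 + 2 193 = 19 120
65+: 562 + 290 = 852
Youth dependency ratio = 15 331 / 19 120 × 100 = 80
Old-age dependency ratio = 852 / 19 120 × 100 = 4

Youth dependency ratio: 80
Old-age dependency ratio: 4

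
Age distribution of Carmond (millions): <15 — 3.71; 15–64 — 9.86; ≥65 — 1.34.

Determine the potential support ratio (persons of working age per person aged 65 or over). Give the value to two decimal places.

Potential support ratio: 7.36

Potential support ratio = 9.86 / 1.34 = 7.36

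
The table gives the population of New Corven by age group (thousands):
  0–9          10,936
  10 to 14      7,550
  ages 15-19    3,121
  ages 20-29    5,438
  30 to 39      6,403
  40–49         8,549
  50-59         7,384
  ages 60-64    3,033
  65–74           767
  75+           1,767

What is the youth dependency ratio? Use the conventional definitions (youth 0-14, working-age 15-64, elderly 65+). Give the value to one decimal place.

0–14: 10,936 + 7,550 = 18,486
15–64: 3,121 + 5,438 + 6,403 + 8,549 + 7,384 + 3,033 = 33,928
65+: 767 + 1,767 = 2,534
Youth dependency ratio = 18,486 / 33,928 × 100 = 54.5

Youth dependency ratio: 54.5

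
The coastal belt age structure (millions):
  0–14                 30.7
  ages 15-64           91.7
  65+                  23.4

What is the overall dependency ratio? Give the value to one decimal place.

Total dependency ratio: 59.0

Total dependency ratio = (30.7 + 23.4) / 91.7 × 100 = 54.1 / 91.7 × 100 = 59.0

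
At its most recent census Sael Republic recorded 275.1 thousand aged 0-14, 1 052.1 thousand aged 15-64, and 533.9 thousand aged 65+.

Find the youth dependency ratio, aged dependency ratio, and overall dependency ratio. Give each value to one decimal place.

Youth dependency ratio: 26.1
Old-age dependency ratio: 50.7
Total dependency ratio: 76.9

Youth dependency ratio = 275.1 / 1 052.1 × 100 = 26.1
Old-age dependency ratio = 533.9 / 1 052.1 × 100 = 50.7
Total dependency ratio = (275.1 + 533.9) / 1 052.1 × 100 = 809.0 / 1 052.1 × 100 = 76.9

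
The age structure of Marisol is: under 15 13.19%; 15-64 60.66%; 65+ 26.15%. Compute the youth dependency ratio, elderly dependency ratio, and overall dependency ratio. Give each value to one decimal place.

Youth dependency ratio: 21.7
Old-age dependency ratio: 43.1
Total dependency ratio: 64.9

Youth dependency ratio = 13.19 / 60.66 × 100 = 21.7
Old-age dependency ratio = 26.15 / 60.66 × 100 = 43.1
Total dependency ratio = (13.19 + 26.15) / 60.66 × 100 = 39.34 / 60.66 × 100 = 64.9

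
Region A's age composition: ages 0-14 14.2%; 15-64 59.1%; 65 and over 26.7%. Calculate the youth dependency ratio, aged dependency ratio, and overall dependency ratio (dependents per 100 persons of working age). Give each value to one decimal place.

Youth dependency ratio = 14.2 / 59.1 × 100 = 24.0
Old-age dependency ratio = 26.7 / 59.1 × 100 = 45.2
Total dependency ratio = (14.2 + 26.7) / 59.1 × 100 = 40.9 / 59.1 × 100 = 69.2

Youth dependency ratio: 24.0
Old-age dependency ratio: 45.2
Total dependency ratio: 69.2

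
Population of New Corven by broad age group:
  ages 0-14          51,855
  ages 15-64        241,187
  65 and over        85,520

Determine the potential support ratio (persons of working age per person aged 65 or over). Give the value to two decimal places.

Potential support ratio: 2.82

Potential support ratio = 241,187 / 85,520 = 2.82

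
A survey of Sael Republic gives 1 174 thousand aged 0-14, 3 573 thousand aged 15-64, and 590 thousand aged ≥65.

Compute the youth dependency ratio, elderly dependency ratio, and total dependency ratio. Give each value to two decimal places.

Youth dependency ratio = 1 174 / 3 573 × 100 = 32.86
Old-age dependency ratio = 590 / 3 573 × 100 = 16.51
Total dependency ratio = (1 174 + 590) / 3 573 × 100 = 1 764 / 3 573 × 100 = 49.37

Youth dependency ratio: 32.86
Old-age dependency ratio: 16.51
Total dependency ratio: 49.37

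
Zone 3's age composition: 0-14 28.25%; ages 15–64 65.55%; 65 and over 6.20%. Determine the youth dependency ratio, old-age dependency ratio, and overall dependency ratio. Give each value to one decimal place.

Youth dependency ratio = 28.25 / 65.55 × 100 = 43.1
Old-age dependency ratio = 6.20 / 65.55 × 100 = 9.5
Total dependency ratio = (28.25 + 6.20) / 65.55 × 100 = 34.45 / 65.55 × 100 = 52.6

Youth dependency ratio: 43.1
Old-age dependency ratio: 9.5
Total dependency ratio: 52.6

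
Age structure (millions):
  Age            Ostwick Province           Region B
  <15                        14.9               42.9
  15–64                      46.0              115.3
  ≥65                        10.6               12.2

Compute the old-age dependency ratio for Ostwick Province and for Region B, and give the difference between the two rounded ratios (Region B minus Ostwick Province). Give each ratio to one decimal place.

Ostwick Province: 10.6 / 46.0 × 100 = 23.0
Region B: 12.2 / 115.3 × 100 = 10.6

Ostwick Province: 23.0
Region B: 10.6
Difference: -12.4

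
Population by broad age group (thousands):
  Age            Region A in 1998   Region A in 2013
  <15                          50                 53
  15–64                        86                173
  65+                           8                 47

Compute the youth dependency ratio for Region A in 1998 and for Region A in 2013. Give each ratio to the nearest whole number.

Region A in 1998: 58
Region A in 2013: 31

Region A in 1998: 50 / 86 × 100 = 58
Region A in 2013: 53 / 173 × 100 = 31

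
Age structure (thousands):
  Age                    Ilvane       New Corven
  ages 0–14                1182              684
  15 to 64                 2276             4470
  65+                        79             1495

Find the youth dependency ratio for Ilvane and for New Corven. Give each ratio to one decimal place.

Ilvane: 1182 / 2276 × 100 = 51.9
New Corven: 684 / 4470 × 100 = 15.3

Ilvane: 51.9
New Corven: 15.3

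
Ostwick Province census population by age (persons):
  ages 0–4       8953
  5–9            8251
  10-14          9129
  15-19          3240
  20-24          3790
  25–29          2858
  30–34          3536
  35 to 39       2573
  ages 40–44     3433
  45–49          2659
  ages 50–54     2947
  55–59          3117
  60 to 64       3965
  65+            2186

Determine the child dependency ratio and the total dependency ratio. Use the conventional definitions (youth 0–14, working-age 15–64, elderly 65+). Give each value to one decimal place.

0–14: 8953 + 8251 + 9129 = 26333
15–64: 3240 + 3790 + 2858 + 3536 + 2573 + 3433 + 2659 + 2947 + 3117 + 3965 = 32118
65+: 2186
Youth dependency ratio = 26333 / 32118 × 100 = 82.0
Total dependency ratio = (26333 + 2186) / 32118 × 100 = 28519 / 32118 × 100 = 88.8

Youth dependency ratio: 82.0
Total dependency ratio: 88.8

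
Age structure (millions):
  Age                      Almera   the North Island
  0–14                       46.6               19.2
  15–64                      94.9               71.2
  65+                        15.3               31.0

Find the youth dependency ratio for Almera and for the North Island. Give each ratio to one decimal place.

Almera: 49.1
the North Island: 27.0

Almera: 46.6 / 94.9 × 100 = 49.1
the North Island: 19.2 / 71.2 × 100 = 27.0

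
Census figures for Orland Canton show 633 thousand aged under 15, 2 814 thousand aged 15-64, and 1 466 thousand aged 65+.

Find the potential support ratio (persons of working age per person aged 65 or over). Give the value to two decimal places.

Potential support ratio: 1.92

Potential support ratio = 2 814 / 1 466 = 1.92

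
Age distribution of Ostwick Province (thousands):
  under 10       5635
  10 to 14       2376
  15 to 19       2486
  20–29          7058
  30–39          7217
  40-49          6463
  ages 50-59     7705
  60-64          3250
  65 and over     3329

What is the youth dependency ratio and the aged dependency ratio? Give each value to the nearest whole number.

Youth dependency ratio: 23
Old-age dependency ratio: 10

0–14: 5635 + 2376 = 8011
15–64: 2486 + 7058 + 7217 + 6463 + 7705 + 3250 = 34179
65+: 3329
Youth dependency ratio = 8011 / 34179 × 100 = 23
Old-age dependency ratio = 3329 / 34179 × 100 = 10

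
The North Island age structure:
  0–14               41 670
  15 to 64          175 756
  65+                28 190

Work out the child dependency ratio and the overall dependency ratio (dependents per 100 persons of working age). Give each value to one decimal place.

Youth dependency ratio = 41 670 / 175 756 × 100 = 23.7
Total dependency ratio = (41 670 + 28 190) / 175 756 × 100 = 69 860 / 175 756 × 100 = 39.7

Youth dependency ratio: 23.7
Total dependency ratio: 39.7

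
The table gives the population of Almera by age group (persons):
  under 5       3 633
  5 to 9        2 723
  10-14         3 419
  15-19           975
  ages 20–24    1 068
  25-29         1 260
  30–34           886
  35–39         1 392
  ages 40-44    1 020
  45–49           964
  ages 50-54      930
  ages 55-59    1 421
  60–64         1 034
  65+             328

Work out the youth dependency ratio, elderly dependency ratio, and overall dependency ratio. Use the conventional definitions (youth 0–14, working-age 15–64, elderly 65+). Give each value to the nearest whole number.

0–14: 3 633 + 2 723 + 3 419 = 9 775
15–64: 975 + 1 068 + 1 260 + 886 + 1 392 + 1 020 + 964 + 930 + 1 421 + 1 034 = 10 950
65+: 328
Youth dependency ratio = 9 775 / 10 950 × 100 = 89
Old-age dependency ratio = 328 / 10 950 × 100 = 3
Total dependency ratio = (9 775 + 328) / 10 950 × 100 = 10 103 / 10 950 × 100 = 92

Youth dependency ratio: 89
Old-age dependency ratio: 3
Total dependency ratio: 92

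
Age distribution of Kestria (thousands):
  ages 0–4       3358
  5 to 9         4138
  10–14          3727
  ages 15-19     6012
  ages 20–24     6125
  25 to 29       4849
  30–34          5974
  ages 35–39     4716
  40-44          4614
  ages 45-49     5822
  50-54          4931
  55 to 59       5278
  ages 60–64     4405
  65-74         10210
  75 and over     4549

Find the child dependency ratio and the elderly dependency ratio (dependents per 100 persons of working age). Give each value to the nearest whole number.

0–14: 3358 + 4138 + 3727 = 11223
15–64: 6012 + 6125 + 4849 + 5974 + 4716 + 4614 + 5822 + 4931 + 5278 + 4405 = 52726
65+: 10210 + 4549 = 14759
Youth dependency ratio = 11223 / 52726 × 100 = 21
Old-age dependency ratio = 14759 / 52726 × 100 = 28

Youth dependency ratio: 21
Old-age dependency ratio: 28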